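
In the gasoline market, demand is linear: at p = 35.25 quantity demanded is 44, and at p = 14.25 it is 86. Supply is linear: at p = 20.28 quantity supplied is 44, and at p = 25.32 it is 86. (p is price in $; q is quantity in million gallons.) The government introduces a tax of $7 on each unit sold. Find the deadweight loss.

$39.52 million

Demand slope = (14.25 − 35.25)/(86 − 44) = −0.5, so p = 57.25 − 0.5q.
Supply slope = (25.32 − 20.28)/(86 − 44) = 0.12, so p = 15 + 0.12q.
Competitive equilibrium: 57.25 − 0.5q = 15 + 0.12q → q* = 68.1452, p* = 23.1774.
With the tax, the buyer price exceeds the seller price by 7: (57.25 − 0.5q) − (15 + 0.12q) = 7 → q' = 56.8548.
Δq = 68.1452 − 56.8548 = 11.2904; the wedge equals the tax, 7.
Deadweight loss = ½ × 11.2904 × 7 = $39.52 million.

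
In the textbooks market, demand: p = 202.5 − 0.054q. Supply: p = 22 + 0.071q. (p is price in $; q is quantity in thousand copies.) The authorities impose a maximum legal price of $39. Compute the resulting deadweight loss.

Competitive equilibrium: 202.5 − 0.054q = 22 + 0.071q → q* = 1444, p* = 124.524.
At the ceiling p = 39, quantity supplied = (39 − 22)/0.071 = 239.43662.
Willingness to pay at q' = 239.43662: 202.5 − 0.054·239.43662 = 189.57042.
Δq = 1444 − 239.43662 = 1204.56338; wedge = 189.57042 − 39 = 150.57042.
DWL = ½ × 1204.56338 × 150.57042 = $90685.81 thousand.

$90685.81 thousand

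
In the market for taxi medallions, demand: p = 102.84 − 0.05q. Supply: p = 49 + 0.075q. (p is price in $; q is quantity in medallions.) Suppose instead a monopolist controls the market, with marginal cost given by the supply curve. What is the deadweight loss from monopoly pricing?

Competitive equilibrium: 102.84 − 0.05q = 49 + 0.075q → q* = 430.72, p* = 81.304.
Marginal revenue: MR = 102.84 − 0.1q. Set MR = MC: 102.84 − 0.1q = 49 + 0.075q → q_m = 307.6571.
Price p_m = 102.84 − 0.05·307.6571 = 87.4571; MC(q_m) = 49 + 0.075·307.6571 = 72.0743.
Competitive q* = 430.72, so Δq = 123.0629; wedge = 87.4571 − 72.0743 = 15.3828.
DWL = ½ × 123.0629 × 15.3828 = $946.53.

$946.53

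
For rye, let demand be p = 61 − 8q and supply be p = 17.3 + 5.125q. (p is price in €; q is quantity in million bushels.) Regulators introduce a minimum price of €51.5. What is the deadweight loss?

Competitive equilibrium: 61 − 8q = 17.3 + 5.125q → q* = 3.3295, p* = 34.3638.
At the floor p = 51.5, quantity demanded = (61 − 51.5)/8 = 1.1875.
Sellers' marginal cost at q' = 1.1875: 17.3 + 5.125·1.1875 = 23.3859.
Δq = 3.3295 − 1.1875 = 2.142; wedge = 51.5 − 23.3859 = 28.1141.
The triangle = ½ × 2.142 × 28.1141 = €30.11 million.

€30.11 million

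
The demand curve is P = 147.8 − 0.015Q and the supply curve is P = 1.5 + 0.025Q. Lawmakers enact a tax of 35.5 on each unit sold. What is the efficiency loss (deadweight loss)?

15753.125

Competitive equilibrium: 147.8 − 0.015Q = 1.5 + 0.025Q → Q* = 3657.5, P* = 92.9375.
With the tax, the buyer price exceeds the seller price by 35.5: (147.8 − 0.015Q) − (1.5 + 0.025Q) = 35.5 → Q' = 2770.
ΔQ = 3657.5 − 2770 = 887.5; the wedge equals the tax, 35.5.
Welfare loss = ½ × 887.5 × 35.5 = 15753.125.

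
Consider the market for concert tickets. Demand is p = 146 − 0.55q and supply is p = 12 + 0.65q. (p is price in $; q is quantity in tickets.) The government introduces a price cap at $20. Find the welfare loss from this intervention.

Competitive equilibrium: 146 − 0.55q = 12 + 0.65q → q* = 111.66667, p* = 84.58333.
At the ceiling p = 20, quantity supplied = (20 − 12)/0.65 = 12.30769.
Willingness to pay at q' = 12.30769: 146 − 0.55·12.30769 = 139.23077.
Δq = 111.66667 − 12.30769 = 99.35898; wedge = 139.23077 − 20 = 119.23077.
Welfare loss = ½ × 99.35898 × 119.23077 = $5923.32.

$5923.32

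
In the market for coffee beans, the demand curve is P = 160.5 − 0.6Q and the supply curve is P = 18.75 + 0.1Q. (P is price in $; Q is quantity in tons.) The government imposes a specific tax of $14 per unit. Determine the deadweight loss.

Competitive equilibrium: 160.5 − 0.6Q = 18.75 + 0.1Q → Q* = 202.5, P* = 39.
With the tax, the buyer price exceeds the seller price by 14: (160.5 − 0.6Q) − (18.75 + 0.1Q) = 14 → Q' = 182.5.
ΔQ = 202.5 − 182.5 = 20; the wedge equals the tax, 14.
DWL = ½ × 20 × 14 = $140.

$140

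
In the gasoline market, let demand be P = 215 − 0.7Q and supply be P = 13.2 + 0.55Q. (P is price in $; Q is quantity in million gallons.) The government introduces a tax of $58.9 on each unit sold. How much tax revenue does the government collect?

Competitive equilibrium: 215 − 0.7Q = 13.2 + 0.55Q → Q* = 161.44, P* = 101.992.
With the tax, the buyer price exceeds the seller price by 58.9: (215 − 0.7Q) − (13.2 + 0.55Q) = 58.9 → Q' = 114.32.
Tax revenue = 58.9 × 114.32 = $6733.448 million.

$6733.448 million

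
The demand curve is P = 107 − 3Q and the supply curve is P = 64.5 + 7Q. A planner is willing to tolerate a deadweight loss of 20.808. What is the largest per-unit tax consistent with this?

Competitive equilibrium: 107 − 3Q = 64.5 + 7Q → Q* = 4.25, P* = 94.25.
A tax t gives ΔQ = t/10 and wedge t, so DWL = t²/20.
t²/20 = 20.808 → t² = 416.16 → t = 20.4.

20.4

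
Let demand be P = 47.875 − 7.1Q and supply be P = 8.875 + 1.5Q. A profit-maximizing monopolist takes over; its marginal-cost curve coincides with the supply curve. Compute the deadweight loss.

Competitive equilibrium: 47.875 − 7.1Q = 8.875 + 1.5Q → Q* = 4.5349, P* = 15.6773.
Marginal revenue: MR = 47.875 − 14.2Q. Set MR = MC: 47.875 − 14.2Q = 8.875 + 1.5Q → Q_m = 2.4841.
Price P_m = 47.875 − 7.1·2.4841 = 30.2379; MC(Q_m) = 8.875 + 1.5·2.4841 = 12.6012.
Competitive Q* = 4.5349, so ΔQ = 2.0508; wedge = 30.2379 − 12.6012 = 17.6367.
The triangle = ½ × 2.0508 × 17.6367 = 18.08.

18.08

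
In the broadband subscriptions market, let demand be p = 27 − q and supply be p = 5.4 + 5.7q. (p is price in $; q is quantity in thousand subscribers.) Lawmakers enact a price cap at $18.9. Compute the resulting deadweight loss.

Competitive equilibrium: 27 − q = 5.4 + 5.7q → q* = 3.2239, p* = 23.7761.
At the ceiling p = 18.9, quantity supplied = (18.9 − 5.4)/5.7 = 2.3684.
Willingness to pay at q' = 2.3684: 27 − 1·2.3684 = 24.6316.
Δq = 3.2239 − 2.3684 = 0.8555; wedge = 24.6316 − 18.9 = 5.7316.
The triangle = ½ × 0.8555 × 5.7316 = $2.45 thousand.

$2.45 thousand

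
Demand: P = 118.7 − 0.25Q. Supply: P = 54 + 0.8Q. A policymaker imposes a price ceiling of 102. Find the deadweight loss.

Competitive equilibrium: 118.7 − 0.25Q = 54 + 0.8Q → Q* = 61.619, P* = 103.2952.
At the ceiling P = 102, quantity supplied = (102 − 54)/0.8 = 60.
Willingness to pay at Q' = 60: 118.7 − 0.25·60 = 103.7.
ΔQ = 61.619 − 60 = 1.619; wedge = 103.7 − 102 = 1.7.
The triangle = ½ × 1.619 × 1.7 = 1.38.

1.38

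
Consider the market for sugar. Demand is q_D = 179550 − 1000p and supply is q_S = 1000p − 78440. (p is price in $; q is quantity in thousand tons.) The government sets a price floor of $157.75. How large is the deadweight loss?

In inverse form: demand p = 179.55 − 0.001q, supply p = 78.44 + 0.001q.
Competitive equilibrium: 179.55 − 0.001q = 78.44 + 0.001q → q* = 50555, p* = 128.995.
At the floor p = 157.75, quantity demanded = (179.55 − 157.75)/0.001 = 21800.
Sellers' marginal cost at q' = 21800: 78.44 + 0.001·21800 = 100.24.
Δq = 50555 − 21800 = 28755; wedge = 157.75 − 100.24 = 57.51.
Welfare loss = ½ × 28755 × 57.51 = $826850.025 thousand.

$826850.025 thousand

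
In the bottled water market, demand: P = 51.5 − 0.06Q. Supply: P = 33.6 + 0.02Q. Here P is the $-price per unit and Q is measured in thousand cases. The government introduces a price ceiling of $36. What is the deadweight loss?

$430.56 thousand

Competitive equilibrium: 51.5 − 0.06Q = 33.6 + 0.02Q → Q* = 223.75, P* = 38.075.
At the ceiling P = 36, quantity supplied = (36 − 33.6)/0.02 = 120.
Willingness to pay at Q' = 120: 51.5 − 0.06·120 = 44.3.
ΔQ = 223.75 − 120 = 103.75; wedge = 44.3 − 36 = 8.3.
DWL = ½ × 103.75 × 8.3 = $430.56 thousand.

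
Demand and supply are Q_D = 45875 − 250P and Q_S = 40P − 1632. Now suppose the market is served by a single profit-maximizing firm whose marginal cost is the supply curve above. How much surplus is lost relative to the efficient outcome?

In inverse form: demand P = 183.5 − 0.004Q, supply P = 40.8 + 0.025Q.
Competitive equilibrium: 183.5 − 0.004Q = 40.8 + 0.025Q → Q* = 4920.689655, P* = 163.817241.
Marginal revenue: MR = 183.5 − 0.008Q. Set MR = MC: 183.5 − 0.008Q = 40.8 + 0.025Q → Q_m = 4324.242424.
Price P_m = 183.5 − 0.004·4324.242424 = 166.20303; MC(Q_m) = 40.8 + 0.025·4324.242424 = 148.906061.
Competitive Q* = 4920.689655, so ΔQ = 596.447231; wedge = 166.20303 − 148.906061 = 17.296969.
DWL = ½ × 596.447231 × 17.296969 = 5158.36.

5158.36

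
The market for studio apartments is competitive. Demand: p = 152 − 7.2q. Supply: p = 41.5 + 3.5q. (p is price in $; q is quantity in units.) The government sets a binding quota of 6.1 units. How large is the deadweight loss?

Competitive equilibrium: 152 − 7.2q = 41.5 + 3.5q → q* = 10.3271, p* = 77.6449.
At q = 6.1: demand price = 152 − 7.2·6.1 = 108.08; supply price = 41.5 + 3.5·6.1 = 62.85.
Δq = 10.3271 − 6.1 = 4.2271; wedge = 108.08 − 62.85 = 45.23.
Welfare loss = ½ × 4.2271 × 45.23 = $95.60.

$95.60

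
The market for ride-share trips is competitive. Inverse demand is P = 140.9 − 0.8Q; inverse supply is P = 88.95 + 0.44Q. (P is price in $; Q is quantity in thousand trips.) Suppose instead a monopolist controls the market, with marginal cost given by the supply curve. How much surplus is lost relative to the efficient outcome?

Competitive equilibrium: 140.9 − 0.8Q = 88.95 + 0.44Q → Q* = 41.89516, P* = 107.38387.
Marginal revenue: MR = 140.9 − 1.6Q. Set MR = MC: 140.9 − 1.6Q = 88.95 + 0.44Q → Q_m = 25.46569.
Price P_m = 140.9 − 0.8·25.46569 = 120.52745; MC(Q_m) = 88.95 + 0.44·25.46569 = 100.1549.
Competitive Q* = 41.89516, so ΔQ = 16.42947; wedge = 120.52745 − 100.1549 = 20.37255.
The triangle = ½ × 16.42947 × 20.37255 = $167.36 thousand.

$167.36 thousand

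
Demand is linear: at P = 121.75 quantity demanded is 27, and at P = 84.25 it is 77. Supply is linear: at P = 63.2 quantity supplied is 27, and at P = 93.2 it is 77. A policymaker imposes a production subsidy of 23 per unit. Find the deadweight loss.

Demand slope = (84.25 − 121.75)/(77 − 27) = −0.75, so P = 142 − 0.75Q.
Supply slope = (93.2 − 63.2)/(77 − 27) = 0.6, so P = 47 + 0.6Q.
Competitive equilibrium: 142 − 0.75Q = 47 + 0.6Q → Q* = 70.3704, P* = 89.2222.
The subsidy lowers effective supply by 23: P = 24 + 0.6Q.
New quantity: 142 − 0.75Q = 24 + 0.6Q → Q' = 87.4074.
Overproduction ΔQ = 87.4074 − 70.3704 = 17.037; wedge = subsidy = 23.
Welfare loss = ½ × 17.037 × 23 = 195.93.

195.93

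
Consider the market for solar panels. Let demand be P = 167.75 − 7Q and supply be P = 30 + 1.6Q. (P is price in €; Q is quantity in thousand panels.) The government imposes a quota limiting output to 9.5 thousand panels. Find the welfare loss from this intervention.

Competitive equilibrium: 167.75 − 7Q = 30 + 1.6Q → Q* = 16.0174, P* = 55.6279.
At Q = 9.5: demand price = 167.75 − 7·9.5 = 101.25; supply price = 30 + 1.6·9.5 = 45.2.
ΔQ = 16.0174 − 9.5 = 6.5174; wedge = 101.25 − 45.2 = 56.05.
The triangle = ½ × 6.5174 × 56.05 = €182.65 thousand.

€182.65 thousand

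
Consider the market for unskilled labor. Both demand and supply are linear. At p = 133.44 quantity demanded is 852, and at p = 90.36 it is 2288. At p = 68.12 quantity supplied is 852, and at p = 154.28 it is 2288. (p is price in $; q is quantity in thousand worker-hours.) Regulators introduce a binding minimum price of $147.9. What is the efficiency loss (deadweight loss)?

Demand slope = (90.36 − 133.44)/(2288 − 852) = −0.03, so p = 159 − 0.03q.
Supply slope = (154.28 − 68.12)/(2288 − 852) = 0.06, so p = 17 + 0.06q.
Competitive equilibrium: 159 − 0.03q = 17 + 0.06q → q* = 1577.7778, p* = 111.6667.
At the floor p = 147.9, quantity demanded = (159 − 147.9)/0.03 = 370.
Sellers' marginal cost at q' = 370: 17 + 0.06·370 = 39.2.
Δq = 1577.7778 − 370 = 1207.7778; wedge = 147.9 − 39.2 = 108.7.
Deadweight loss = ½ × 1207.7778 × 108.7 = $65642.72 thousand.

$65642.72 thousand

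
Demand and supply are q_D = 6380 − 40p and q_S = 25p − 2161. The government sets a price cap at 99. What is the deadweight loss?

21323.25

In inverse form: demand p = 159.5 − 0.025q, supply p = 86.44 + 0.04q.
Competitive equilibrium: 159.5 − 0.025q = 86.44 + 0.04q → q* = 1124, p* = 131.4.
At the ceiling p = 99, quantity supplied = (99 − 86.44)/0.04 = 314.
Willingness to pay at q' = 314: 159.5 − 0.025·314 = 151.65.
Δq = 1124 − 314 = 810; wedge = 151.65 − 99 = 52.65.
DWL = ½ × 810 × 52.65 = 21323.25.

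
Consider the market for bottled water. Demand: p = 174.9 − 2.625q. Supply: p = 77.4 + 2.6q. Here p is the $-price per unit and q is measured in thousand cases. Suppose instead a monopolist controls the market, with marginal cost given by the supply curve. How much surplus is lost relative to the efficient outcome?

Competitive equilibrium: 174.9 − 2.625q = 77.4 + 2.6q → q* = 18.6603, p* = 125.9167.
Marginal revenue: MR = 174.9 − 5.25q. Set MR = MC: 174.9 − 5.25q = 77.4 + 2.6q → q_m = 12.4204.
Price p_m = 174.9 − 2.625·12.4204 = 142.2965; MC(q_m) = 77.4 + 2.6·12.4204 = 109.693.
Competitive q* = 18.6603, so Δq = 6.2399; wedge = 142.2965 − 109.693 = 32.6035.
DWL = ½ × 6.2399 × 32.6035 = $101.72 thousand.

$101.72 thousand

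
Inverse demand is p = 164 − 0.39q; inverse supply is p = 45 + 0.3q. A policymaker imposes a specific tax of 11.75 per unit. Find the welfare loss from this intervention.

100.05

Competitive equilibrium: 164 − 0.39q = 45 + 0.3q → q* = 172.4638, p* = 96.7391.
With the tax, the buyer price exceeds the seller price by 11.75: (164 − 0.39q) − (45 + 0.3q) = 11.75 → q' = 155.4348.
Δq = 172.4638 − 155.4348 = 17.029; the wedge equals the tax, 11.75.
Welfare loss = ½ × 17.029 × 11.75 = 100.05.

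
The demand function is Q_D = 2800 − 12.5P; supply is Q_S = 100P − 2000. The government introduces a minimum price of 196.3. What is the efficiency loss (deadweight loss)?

165960.01

In inverse form: demand P = 224 − 0.08Q, supply P = 20 + 0.01Q.
Competitive equilibrium: 224 − 0.08Q = 20 + 0.01Q → Q* = 2266.6667, P* = 42.6667.
At the floor P = 196.3, quantity demanded = (224 − 196.3)/0.08 = 346.25.
Sellers' marginal cost at Q' = 346.25: 20 + 0.01·346.25 = 23.4625.
ΔQ = 2266.6667 − 346.25 = 1920.4167; wedge = 196.3 − 23.4625 = 172.8375.
DWL = ½ × 1920.4167 × 172.8375 = 165960.01.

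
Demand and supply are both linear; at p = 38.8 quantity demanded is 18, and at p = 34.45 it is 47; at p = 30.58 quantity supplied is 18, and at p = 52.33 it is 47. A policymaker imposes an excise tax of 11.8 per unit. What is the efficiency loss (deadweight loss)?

Demand slope = (34.45 − 38.8)/(47 − 18) = −0.15, so p = 41.5 − 0.15q.
Supply slope = (52.33 − 30.58)/(47 − 18) = 0.75, so p = 17.08 + 0.75q.
Competitive equilibrium: 41.5 − 0.15q = 17.08 + 0.75q → q* = 27.1333, p* = 37.43.
With the tax, the buyer price exceeds the seller price by 11.8: (41.5 − 0.15q) − (17.08 + 0.75q) = 11.8 → q' = 14.0222.
Δq = 27.1333 − 14.0222 = 13.1111; the wedge equals the tax, 11.8.
The triangle = ½ × 13.1111 × 11.8 = 77.36.

77.36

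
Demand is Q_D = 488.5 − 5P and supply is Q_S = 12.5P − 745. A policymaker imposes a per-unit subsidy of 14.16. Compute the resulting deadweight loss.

358.05

In inverse form: demand P = 97.7 − 0.2Q, supply P = 59.6 + 0.08Q.
Competitive equilibrium: 97.7 − 0.2Q = 59.6 + 0.08Q → Q* = 136.0714, P* = 70.4857.
The subsidy lowers effective supply by 14.16: P = 45.44 + 0.08Q.
New quantity: 97.7 − 0.2Q = 45.44 + 0.08Q → Q' = 186.6429.
Overproduction ΔQ = 186.6429 − 136.0714 = 50.5715; wedge = subsidy = 14.16.
The triangle = ½ × 50.5715 × 14.16 = 358.05.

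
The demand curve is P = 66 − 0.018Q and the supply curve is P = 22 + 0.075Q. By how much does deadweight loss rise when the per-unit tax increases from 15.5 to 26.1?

2370.75

Competitive equilibrium: 66 − 0.018Q = 22 + 0.075Q → Q* = 473.1183, P* = 57.4839.
For a per-unit tax t: ΔQ = t/0.093, so DWL = ½·t·(t/0.093) = t²/0.186.
At t = 15.5: DWL = 1291.667. At t = 26.1: DWL = 3662.419.
Increase = 3662.419 − 1291.667 = 2370.75.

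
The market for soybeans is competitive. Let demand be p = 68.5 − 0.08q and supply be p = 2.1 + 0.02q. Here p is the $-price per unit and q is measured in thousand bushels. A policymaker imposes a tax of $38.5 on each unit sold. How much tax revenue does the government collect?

Competitive equilibrium: 68.5 − 0.08q = 2.1 + 0.02q → q* = 664, p* = 15.38.
With the tax, the buyer price exceeds the seller price by 38.5: (68.5 − 0.08q) − (2.1 + 0.02q) = 38.5 → q' = 279.
Tax revenue = 38.5 × 279 = $10741.50 thousand.

$10741.50 thousand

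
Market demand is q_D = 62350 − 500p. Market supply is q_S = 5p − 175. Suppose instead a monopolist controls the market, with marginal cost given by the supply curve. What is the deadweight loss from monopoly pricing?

1.91

In inverse form: demand p = 124.7 − 0.002q, supply p = 35 + 0.2q.
Competitive equilibrium: 124.7 − 0.002q = 35 + 0.2q → q* = 444.0594, p* = 123.8119.
Marginal revenue: MR = 124.7 − 0.004q. Set MR = MC: 124.7 − 0.004q = 35 + 0.2q → q_m = 439.7059.
Price p_m = 124.7 − 0.002·439.7059 = 123.8206; MC(q_m) = 35 + 0.2·439.7059 = 122.9412.
Competitive q* = 444.0594, so Δq = 4.3535; wedge = 123.8206 − 122.9412 = 0.8794.
DWL = ½ × 4.3535 × 0.8794 = 1.91.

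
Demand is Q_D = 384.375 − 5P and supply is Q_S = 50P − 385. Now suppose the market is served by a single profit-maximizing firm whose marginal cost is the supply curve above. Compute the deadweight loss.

In inverse form: demand P = 76.875 − 0.2Q, supply P = 7.7 + 0.02Q.
Competitive equilibrium: 76.875 − 0.2Q = 7.7 + 0.02Q → Q* = 314.4318, P* = 13.9886.
Marginal revenue: MR = 76.875 − 0.4Q. Set MR = MC: 76.875 − 0.4Q = 7.7 + 0.02Q → Q_m = 164.7024.
Price P_m = 76.875 − 0.2·164.7024 = 43.9345; MC(Q_m) = 7.7 + 0.02·164.7024 = 10.994.
Competitive Q* = 314.4318, so ΔQ = 149.7294; wedge = 43.9345 − 10.994 = 32.9405.
Deadweight loss = ½ × 149.7294 × 32.9405 = 2466.08.

2466.08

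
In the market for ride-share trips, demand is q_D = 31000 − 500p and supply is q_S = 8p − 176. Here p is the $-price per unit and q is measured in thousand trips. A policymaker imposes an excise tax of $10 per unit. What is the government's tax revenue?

In inverse form: demand p = 62 − 0.002q, supply p = 22 + 0.125q.
Competitive equilibrium: 62 − 0.002q = 22 + 0.125q → q* = 314.96063, p* = 61.37008.
With the tax, the buyer price exceeds the seller price by 10: (62 − 0.002q) − (22 + 0.125q) = 10 → q' = 236.22047.
Tax revenue = 10 × 236.22047 = $2362.20 thousand.

$2362.20 thousand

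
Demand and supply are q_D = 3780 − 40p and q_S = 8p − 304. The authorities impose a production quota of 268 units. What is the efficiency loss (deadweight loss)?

In inverse form: demand p = 94.5 − 0.025q, supply p = 38 + 0.125q.
Competitive equilibrium: 94.5 − 0.025q = 38 + 0.125q → q* = 376.6667, p* = 85.0833.
At q = 268: demand price = 94.5 − 0.025·268 = 87.8; supply price = 38 + 0.125·268 = 71.5.
Δq = 376.6667 − 268 = 108.6667; wedge = 87.8 − 71.5 = 16.3.
Deadweight loss = ½ × 108.6667 × 16.3 = 885.63.

885.63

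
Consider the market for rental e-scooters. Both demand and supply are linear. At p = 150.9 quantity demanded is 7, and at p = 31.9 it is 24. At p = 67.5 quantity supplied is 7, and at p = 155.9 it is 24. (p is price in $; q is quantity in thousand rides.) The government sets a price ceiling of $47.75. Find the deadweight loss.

Demand slope = (31.9 − 150.9)/(24 − 7) = −7, so p = 199.9 − 7q.
Supply slope = (155.9 − 67.5)/(24 − 7) = 5.2, so p = 31.1 + 5.2q.
Competitive equilibrium: 199.9 − 7q = 31.1 + 5.2q → q* = 13.8361, p* = 103.0475.
At the ceiling p = 47.75, quantity supplied = (47.75 − 31.1)/5.2 = 3.2019.
Willingness to pay at q' = 3.2019: 199.9 − 7·3.2019 = 177.4867.
Δq = 13.8361 − 3.2019 = 10.6342; wedge = 177.4867 − 47.75 = 129.7367.
Welfare loss = ½ × 10.6342 × 129.7367 = $689.82 thousand.

$689.82 thousand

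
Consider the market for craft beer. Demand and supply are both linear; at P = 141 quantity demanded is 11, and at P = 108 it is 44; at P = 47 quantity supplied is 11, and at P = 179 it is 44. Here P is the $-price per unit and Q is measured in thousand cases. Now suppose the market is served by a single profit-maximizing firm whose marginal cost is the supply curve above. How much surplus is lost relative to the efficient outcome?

Demand slope = (108 − 141)/(44 − 11) = −1, so P = 152 − Q.
Supply slope = (179 − 47)/(44 − 11) = 4, so P = 3 + 4Q.
Competitive equilibrium: 152 − Q = 3 + 4Q → Q* = 29.8, P* = 122.2.
Marginal revenue: MR = 152 − 2Q. Set MR = MC: 152 − 2Q = 3 + 4Q → Q_m = 24.8333.
Price P_m = 152 − 1·24.8333 = 127.1667; MC(Q_m) = 3 + 4·24.8333 = 102.3332.
Competitive Q* = 29.8, so ΔQ = 4.9667; wedge = 127.1667 − 102.3332 = 24.8335.
Deadweight loss = ½ × 4.9667 × 24.8335 = $61.67 thousand.

$61.67 thousand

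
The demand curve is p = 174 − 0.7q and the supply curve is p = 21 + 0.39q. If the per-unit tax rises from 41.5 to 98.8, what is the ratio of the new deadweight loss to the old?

5.668

Competitive equilibrium: 174 − 0.7q = 21 + 0.39q → q* = 140.367, p* = 75.7431.
For a per-unit tax t: Δq = t/1.09, so DWL = ½·t·(t/1.09) = t²/2.18.
At t = 41.5: DWL = 790.023. At t = 98.8: DWL = 4477.725.
Ratio = (98.8/41.5)² = 5.668.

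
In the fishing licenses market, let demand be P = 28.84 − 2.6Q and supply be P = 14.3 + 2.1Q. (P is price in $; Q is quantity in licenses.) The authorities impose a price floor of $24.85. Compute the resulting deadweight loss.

Competitive equilibrium: 28.84 − 2.6Q = 14.3 + 2.1Q → Q* = 3.0936, P* = 20.7966.
At the floor P = 24.85, quantity demanded = (28.84 − 24.85)/2.6 = 1.5346.
Sellers' marginal cost at Q' = 1.5346: 14.3 + 2.1·1.5346 = 17.5227.
ΔQ = 3.0936 − 1.5346 = 1.559; wedge = 24.85 − 17.5227 = 7.3273.
Deadweight loss = ½ × 1.559 × 7.3273 = $5.71.

$5.71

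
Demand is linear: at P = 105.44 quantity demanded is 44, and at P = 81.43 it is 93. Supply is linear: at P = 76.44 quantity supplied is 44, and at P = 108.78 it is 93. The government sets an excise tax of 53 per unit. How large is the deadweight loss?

Demand slope = (81.43 − 105.44)/(93 − 44) = −0.49, so P = 127 − 0.49Q.
Supply slope = (108.78 − 76.44)/(93 − 44) = 0.66, so P = 47.4 + 0.66Q.
Competitive equilibrium: 127 − 0.49Q = 47.4 + 0.66Q → Q* = 69.21739, P* = 93.08348.
With the tax, the buyer price exceeds the seller price by 53: (127 − 0.49Q) − (47.4 + 0.66Q) = 53 → Q' = 23.13043.
ΔQ = 69.21739 − 23.13043 = 46.08696; the wedge equals the tax, 53.
Deadweight loss = ½ × 46.08696 × 53 = 1221.30.

1221.30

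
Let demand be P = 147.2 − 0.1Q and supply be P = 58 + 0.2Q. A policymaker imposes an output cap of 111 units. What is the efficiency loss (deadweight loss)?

5208.02

Competitive equilibrium: 147.2 − 0.1Q = 58 + 0.2Q → Q* = 297.3333, P* = 117.4667.
At Q = 111: demand price = 147.2 − 0.1·111 = 136.1; supply price = 58 + 0.2·111 = 80.2.
ΔQ = 297.3333 − 111 = 186.3333; wedge = 136.1 − 80.2 = 55.9.
Welfare loss = ½ × 186.3333 × 55.9 = 5208.02.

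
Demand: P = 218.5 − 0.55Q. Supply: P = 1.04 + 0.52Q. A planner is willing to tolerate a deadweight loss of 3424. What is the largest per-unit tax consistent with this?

Competitive equilibrium: 218.5 − 0.55Q = 1.04 + 0.52Q → Q* = 203.2336, P* = 106.7215.
A tax t gives ΔQ = t/1.07 and wedge t, so DWL = t²/2.14.
t²/2.14 = 3424 → t² = 7327.36 → t = 85.6.

85.6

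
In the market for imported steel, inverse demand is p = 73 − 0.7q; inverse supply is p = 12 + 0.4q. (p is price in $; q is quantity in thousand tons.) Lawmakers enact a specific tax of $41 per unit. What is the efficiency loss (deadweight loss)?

$764.09 thousand

Competitive equilibrium: 73 − 0.7q = 12 + 0.4q → q* = 55.4545, p* = 34.1818.
With the tax, the buyer price exceeds the seller price by 41: (73 − 0.7q) − (12 + 0.4q) = 41 → q' = 18.1818.
Δq = 55.4545 − 18.1818 = 37.2727; the wedge equals the tax, 41.
The triangle = ½ × 37.2727 × 41 = $764.09 thousand.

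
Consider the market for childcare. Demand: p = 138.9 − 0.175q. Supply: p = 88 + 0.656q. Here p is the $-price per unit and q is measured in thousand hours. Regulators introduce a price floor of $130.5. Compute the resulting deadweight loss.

$72.96 thousand

Competitive equilibrium: 138.9 − 0.175q = 88 + 0.656q → q* = 61.2515, p* = 128.181.
At the floor p = 130.5, quantity demanded = (138.9 − 130.5)/0.175 = 48.
Sellers' marginal cost at q' = 48: 88 + 0.656·48 = 119.488.
Δq = 61.2515 − 48 = 13.2515; wedge = 130.5 − 119.488 = 11.012.
DWL = ½ × 13.2515 × 11.012 = $72.96 thousand.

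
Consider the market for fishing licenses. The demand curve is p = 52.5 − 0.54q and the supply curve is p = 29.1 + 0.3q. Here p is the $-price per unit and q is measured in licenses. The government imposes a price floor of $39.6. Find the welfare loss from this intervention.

$6.61

Competitive equilibrium: 52.5 − 0.54q = 29.1 + 0.3q → q* = 27.8571, p* = 37.4571.
At the floor p = 39.6, quantity demanded = (52.5 − 39.6)/0.54 = 23.8889.
Sellers' marginal cost at q' = 23.8889: 29.1 + 0.3·23.8889 = 36.2667.
Δq = 27.8571 − 23.8889 = 3.9682; wedge = 39.6 − 36.2667 = 3.3333.
Welfare loss = ½ × 3.9682 × 3.3333 = $6.61.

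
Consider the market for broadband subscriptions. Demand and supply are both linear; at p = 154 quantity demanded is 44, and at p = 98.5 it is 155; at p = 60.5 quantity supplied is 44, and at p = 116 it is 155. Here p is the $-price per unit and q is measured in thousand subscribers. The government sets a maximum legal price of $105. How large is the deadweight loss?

Demand slope = (98.5 − 154)/(155 − 44) = −0.5, so p = 176 − 0.5q.
Supply slope = (116 − 60.5)/(155 − 44) = 0.5, so p = 38.5 + 0.5q.
Competitive equilibrium: 176 − 0.5q = 38.5 + 0.5q → q* = 137.5, p* = 107.25.
At the ceiling p = 105, quantity supplied = (105 − 38.5)/0.5 = 133.
Willingness to pay at q' = 133: 176 − 0.5·133 = 109.5.
Δq = 137.5 − 133 = 4.5; wedge = 109.5 − 105 = 4.5.
The triangle = ½ × 4.5 × 4.5 = $10.125 thousand.

$10.125 thousand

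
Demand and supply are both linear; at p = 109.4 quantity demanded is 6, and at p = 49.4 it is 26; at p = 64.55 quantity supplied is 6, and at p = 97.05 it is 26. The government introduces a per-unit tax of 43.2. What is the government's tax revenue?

274.61

Demand slope = (49.4 − 109.4)/(26 − 6) = −3, so p = 127.4 − 3q.
Supply slope = (97.05 − 64.55)/(26 − 6) = 1.625, so p = 54.8 + 1.625q.
Competitive equilibrium: 127.4 − 3q = 54.8 + 1.625q → q* = 15.6973, p* = 80.3081.
With the tax, the buyer price exceeds the seller price by 43.2: (127.4 − 3q) − (54.8 + 1.625q) = 43.2 → q' = 6.3568.
Tax revenue = 43.2 × 6.3568 = 274.61.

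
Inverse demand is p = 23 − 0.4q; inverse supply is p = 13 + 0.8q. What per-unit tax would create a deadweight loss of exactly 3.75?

Competitive equilibrium: 23 − 0.4q = 13 + 0.8q → q* = 8.3333, p* = 19.6667.
A tax t gives Δq = t/1.2 and wedge t, so DWL = t²/2.4.
t²/2.4 = 3.75 → t² = 9 → t = 3.

3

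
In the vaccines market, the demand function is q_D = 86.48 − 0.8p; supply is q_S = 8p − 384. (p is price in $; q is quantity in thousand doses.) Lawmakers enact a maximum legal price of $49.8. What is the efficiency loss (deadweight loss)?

$590.58 thousand

In inverse form: demand p = 108.1 − 1.25q, supply p = 48 + 0.125q.
Competitive equilibrium: 108.1 − 1.25q = 48 + 0.125q → q* = 43.7091, p* = 53.4636.
At the ceiling p = 49.8, quantity supplied = (49.8 − 48)/0.125 = 14.4.
Willingness to pay at q' = 14.4: 108.1 − 1.25·14.4 = 90.1.
Δq = 43.7091 − 14.4 = 29.3091; wedge = 90.1 − 49.8 = 40.3.
The triangle = ½ × 29.3091 × 40.3 = $590.58 thousand.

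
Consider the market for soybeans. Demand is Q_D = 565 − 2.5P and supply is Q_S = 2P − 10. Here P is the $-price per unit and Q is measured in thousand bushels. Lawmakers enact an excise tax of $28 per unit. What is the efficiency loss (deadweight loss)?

In inverse form: demand P = 226 − 0.4Q, supply P = 5 + 0.5Q.
Competitive equilibrium: 226 − 0.4Q = 5 + 0.5Q → Q* = 245.5556, P* = 127.7778.
With the tax, the buyer price exceeds the seller price by 28: (226 − 0.4Q) − (5 + 0.5Q) = 28 → Q' = 214.4444.
ΔQ = 245.5556 − 214.4444 = 31.1112; the wedge equals the tax, 28.
The triangle = ½ × 31.1112 × 28 = $435.56 thousand.

$435.56 thousand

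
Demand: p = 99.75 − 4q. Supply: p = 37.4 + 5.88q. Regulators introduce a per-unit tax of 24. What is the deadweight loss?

Competitive equilibrium: 99.75 − 4q = 37.4 + 5.88q → q* = 6.3107, p* = 74.5071.
With the tax, the buyer price exceeds the seller price by 24: (99.75 − 4q) − (37.4 + 5.88q) = 24 → q' = 3.8816.
Δq = 6.3107 − 3.8816 = 2.4291; the wedge equals the tax, 24.
Welfare loss = ½ × 2.4291 × 24 = 29.15.

29.15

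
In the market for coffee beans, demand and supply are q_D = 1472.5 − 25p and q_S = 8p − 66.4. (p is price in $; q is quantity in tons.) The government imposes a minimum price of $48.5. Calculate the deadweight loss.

$179.67

In inverse form: demand p = 58.9 − 0.04q, supply p = 8.3 + 0.125q.
Competitive equilibrium: 58.9 − 0.04q = 8.3 + 0.125q → q* = 306.6667, p* = 46.6333.
At the floor p = 48.5, quantity demanded = (58.9 − 48.5)/0.04 = 260.
Sellers' marginal cost at q' = 260: 8.3 + 0.125·260 = 40.8.
Δq = 306.6667 − 260 = 46.6667; wedge = 48.5 − 40.8 = 7.7.
The triangle = ½ × 46.6667 × 7.7 = $179.67.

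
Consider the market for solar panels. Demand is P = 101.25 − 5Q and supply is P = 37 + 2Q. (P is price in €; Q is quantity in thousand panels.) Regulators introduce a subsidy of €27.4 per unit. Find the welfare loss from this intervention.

€53.63 thousand

Competitive equilibrium: 101.25 − 5Q = 37 + 2Q → Q* = 9.1786, P* = 55.3571.
The subsidy lowers effective supply by 27.4: P = 9.6 + 2Q.
New quantity: 101.25 − 5Q = 9.6 + 2Q → Q' = 13.0929.
Overproduction ΔQ = 13.0929 − 9.1786 = 3.9143; wedge = subsidy = 27.4.
Welfare loss = ½ × 3.9143 × 27.4 = €53.63 thousand.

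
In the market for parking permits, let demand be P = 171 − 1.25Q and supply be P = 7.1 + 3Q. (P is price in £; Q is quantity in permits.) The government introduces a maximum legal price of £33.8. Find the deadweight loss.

Competitive equilibrium: 171 − 1.25Q = 7.1 + 3Q → Q* = 38.5647, P* = 122.7941.
At the ceiling P = 33.8, quantity supplied = (33.8 − 7.1)/3 = 8.9.
Willingness to pay at Q' = 8.9: 171 − 1.25·8.9 = 159.875.
ΔQ = 38.5647 − 8.9 = 29.6647; wedge = 159.875 − 33.8 = 126.075.
Welfare loss = ½ × 29.6647 × 126.075 = £1869.99.

£1869.99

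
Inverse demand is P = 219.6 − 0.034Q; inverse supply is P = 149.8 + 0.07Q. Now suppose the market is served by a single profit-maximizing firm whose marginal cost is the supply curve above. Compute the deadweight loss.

Competitive equilibrium: 219.6 − 0.034Q = 149.8 + 0.07Q → Q* = 671.1538, P* = 196.7808.
Marginal revenue: MR = 219.6 − 0.068Q. Set MR = MC: 219.6 − 0.068Q = 149.8 + 0.07Q → Q_m = 505.7971.
Price P_m = 219.6 − 0.034·505.7971 = 202.4029; MC(Q_m) = 149.8 + 0.07·505.7971 = 185.2058.
Competitive Q* = 671.1538, so ΔQ = 165.3567; wedge = 202.4029 − 185.2058 = 17.1971.
Deadweight loss = ½ × 165.3567 × 17.1971 = 1421.83.

1421.83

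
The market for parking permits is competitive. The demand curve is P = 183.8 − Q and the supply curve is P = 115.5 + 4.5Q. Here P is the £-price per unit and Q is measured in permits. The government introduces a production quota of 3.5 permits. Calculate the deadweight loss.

Competitive equilibrium: 183.8 − Q = 115.5 + 4.5Q → Q* = 12.4182, P* = 171.3818.
At Q = 3.5: demand price = 183.8 − 1·3.5 = 180.3; supply price = 115.5 + 4.5·3.5 = 131.25.
ΔQ = 12.4182 − 3.5 = 8.9182; wedge = 180.3 − 131.25 = 49.05.
DWL = ½ × 8.9182 × 49.05 = £218.72.

£218.72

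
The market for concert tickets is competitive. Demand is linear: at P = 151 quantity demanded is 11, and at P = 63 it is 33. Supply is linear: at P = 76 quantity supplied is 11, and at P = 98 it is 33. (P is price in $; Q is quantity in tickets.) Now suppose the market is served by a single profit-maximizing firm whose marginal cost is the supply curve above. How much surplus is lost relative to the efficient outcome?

Demand slope = (63 − 151)/(33 − 11) = −4, so P = 195 − 4Q.
Supply slope = (98 − 76)/(33 − 11) = 1, so P = 65 + Q.
Competitive equilibrium: 195 − 4Q = 65 + Q → Q* = 26, P* = 91.
Marginal revenue: MR = 195 − 8Q. Set MR = MC: 195 − 8Q = 65 + Q → Q_m = 14.4444.
Price P_m = 195 − 4·14.4444 = 137.2224; MC(Q_m) = 65 + 1·14.4444 = 79.4444.
Competitive Q* = 26, so ΔQ = 11.5556; wedge = 137.2224 − 79.4444 = 57.778.
The triangle = ½ × 11.5556 × 57.778 = $333.83.

$333.83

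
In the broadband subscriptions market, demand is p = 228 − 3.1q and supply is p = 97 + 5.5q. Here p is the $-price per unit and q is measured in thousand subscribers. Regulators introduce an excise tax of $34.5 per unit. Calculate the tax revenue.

$387.12 thousand

Competitive equilibrium: 228 − 3.1q = 97 + 5.5q → q* = 15.2326, p* = 180.7791.
With the tax, the buyer price exceeds the seller price by 34.5: (228 − 3.1q) − (97 + 5.5q) = 34.5 → q' = 11.2209.
Tax revenue = 34.5 × 11.2209 = $387.12 thousand.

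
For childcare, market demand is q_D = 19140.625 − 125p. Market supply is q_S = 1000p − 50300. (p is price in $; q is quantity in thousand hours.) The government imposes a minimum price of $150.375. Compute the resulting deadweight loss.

$552573.46 thousand

In inverse form: demand p = 153.125 − 0.008q, supply p = 50.3 + 0.001q.
Competitive equilibrium: 153.125 − 0.008q = 50.3 + 0.001q → q* = 11425, p* = 61.725.
At the floor p = 150.375, quantity demanded = (153.125 − 150.375)/0.008 = 343.75.
Sellers' marginal cost at q' = 343.75: 50.3 + 0.001·343.75 = 50.64375.
Δq = 11425 − 343.75 = 11081.25; wedge = 150.375 − 50.64375 = 99.73125.
Deadweight loss = ½ × 11081.25 × 99.73125 = $552573.46 thousand.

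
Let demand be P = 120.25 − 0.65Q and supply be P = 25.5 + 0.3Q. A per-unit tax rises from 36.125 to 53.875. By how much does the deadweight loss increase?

840.79

Competitive equilibrium: 120.25 − 0.65Q = 25.5 + 0.3Q → Q* = 99.7368, P* = 55.4211.
For a per-unit tax t: ΔQ = t/0.95, so DWL = ½·t·(t/0.95) = t²/1.9.
At t = 36.125: DWL = 686.85. At t = 53.875: DWL = 1527.64.
Increase = 1527.64 − 686.85 = 840.79.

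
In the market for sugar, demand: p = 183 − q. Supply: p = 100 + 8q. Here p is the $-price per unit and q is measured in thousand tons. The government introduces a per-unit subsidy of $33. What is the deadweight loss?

$60.50 thousand

Competitive equilibrium: 183 − q = 100 + 8q → q* = 9.2222, p* = 173.7778.
The subsidy lowers effective supply by 33: p = 67 + 8q.
New quantity: 183 − q = 67 + 8q → q' = 12.8889.
Overproduction Δq = 12.8889 − 9.2222 = 3.6667; wedge = subsidy = 33.
Welfare loss = ½ × 3.6667 × 33 = $60.50 thousand.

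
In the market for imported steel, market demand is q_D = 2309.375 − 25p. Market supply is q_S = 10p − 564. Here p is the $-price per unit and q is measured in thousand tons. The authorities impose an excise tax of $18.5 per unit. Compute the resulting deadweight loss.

$1222.32 thousand

In inverse form: demand p = 92.375 − 0.04q, supply p = 56.4 + 0.1q.
Competitive equilibrium: 92.375 − 0.04q = 56.4 + 0.1q → q* = 256.9643, p* = 82.0964.
With the tax, the buyer price exceeds the seller price by 18.5: (92.375 − 0.04q) − (56.4 + 0.1q) = 18.5 → q' = 124.8214.
Δq = 256.9643 − 124.8214 = 132.1429; the wedge equals the tax, 18.5.
Welfare loss = ½ × 132.1429 × 18.5 = $1222.32 thousand.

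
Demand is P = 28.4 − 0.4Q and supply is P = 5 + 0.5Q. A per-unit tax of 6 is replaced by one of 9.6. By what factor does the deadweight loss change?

Competitive equilibrium: 28.4 − 0.4Q = 5 + 0.5Q → Q* = 26, P* = 18.
For a per-unit tax t: ΔQ = t/0.9, so DWL = ½·t·(t/0.9) = t²/1.8.
At t = 6: DWL = 20. At t = 9.6: DWL = 51.2.
Ratio = (9.6/6)² = 2.56.

2.56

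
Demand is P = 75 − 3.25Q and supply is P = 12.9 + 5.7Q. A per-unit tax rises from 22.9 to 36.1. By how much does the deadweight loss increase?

43.51

Competitive equilibrium: 75 − 3.25Q = 12.9 + 5.7Q → Q* = 6.9385, P* = 52.4497.
For a per-unit tax t: ΔQ = t/8.95, so DWL = ½·t·(t/8.95) = t²/17.9.
At t = 22.9: DWL = 29.297. At t = 36.1: DWL = 72.805.
Increase = 72.805 − 29.297 = 43.51.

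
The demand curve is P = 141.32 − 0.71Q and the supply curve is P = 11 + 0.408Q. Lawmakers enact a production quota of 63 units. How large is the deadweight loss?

Competitive equilibrium: 141.32 − 0.71Q = 11 + 0.408Q → Q* = 116.5653, P* = 58.5586.
At Q = 63: demand price = 141.32 − 0.71·63 = 96.59; supply price = 11 + 0.408·63 = 36.704.
ΔQ = 116.5653 − 63 = 53.5653; wedge = 96.59 − 36.704 = 59.886.
The triangle = ½ × 53.5653 × 59.886 = 1603.91.

1603.91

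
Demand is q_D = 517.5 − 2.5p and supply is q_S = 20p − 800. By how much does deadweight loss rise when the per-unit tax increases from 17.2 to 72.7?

5543.83

In inverse form: demand p = 207 − 0.4q, supply p = 40 + 0.05q.
Competitive equilibrium: 207 − 0.4q = 40 + 0.05q → q* = 371.1111, p* = 58.5556.
For a per-unit tax t: Δq = t/0.45, so DWL = ½·t·(t/0.45) = t²/0.9.
At t = 17.2: DWL = 328.711. At t = 72.7: DWL = 5872.544.
Increase = 5872.544 − 328.711 = 5543.83.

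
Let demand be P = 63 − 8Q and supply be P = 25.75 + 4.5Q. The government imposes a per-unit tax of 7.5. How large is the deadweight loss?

Competitive equilibrium: 63 − 8Q = 25.75 + 4.5Q → Q* = 2.98, P* = 39.16.
With the tax, the buyer price exceeds the seller price by 7.5: (63 − 8Q) − (25.75 + 4.5Q) = 7.5 → Q' = 2.38.
ΔQ = 2.98 − 2.38 = 0.6; the wedge equals the tax, 7.5.
Welfare loss = ½ × 0.6 × 7.5 = 2.25.

2.25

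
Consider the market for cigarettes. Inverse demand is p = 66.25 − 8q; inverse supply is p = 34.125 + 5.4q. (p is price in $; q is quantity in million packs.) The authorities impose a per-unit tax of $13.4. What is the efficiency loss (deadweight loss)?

$6.70 million

Competitive equilibrium: 66.25 − 8q = 34.125 + 5.4q → q* = 2.3974, p* = 47.0709.
With the tax, the buyer price exceeds the seller price by 13.4: (66.25 − 8q) − (34.125 + 5.4q) = 13.4 → q' = 1.3974.
Δq = 2.3974 − 1.3974 = 1; the wedge equals the tax, 13.4.
The triangle = ½ × 1 × 13.4 = $6.70 million.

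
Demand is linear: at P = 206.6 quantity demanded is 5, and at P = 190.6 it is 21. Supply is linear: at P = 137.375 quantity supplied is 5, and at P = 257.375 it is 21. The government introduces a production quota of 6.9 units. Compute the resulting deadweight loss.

165.70

Demand slope = (190.6 − 206.6)/(21 − 5) = −1, so P = 211.6 − Q.
Supply slope = (257.375 − 137.375)/(21 − 5) = 7.5, so P = 99.875 + 7.5Q.
Competitive equilibrium: 211.6 − Q = 99.875 + 7.5Q → Q* = 13.1441, P* = 198.4559.
At Q = 6.9: demand price = 211.6 − 1·6.9 = 204.7; supply price = 99.875 + 7.5·6.9 = 151.625.
ΔQ = 13.1441 − 6.9 = 6.2441; wedge = 204.7 − 151.625 = 53.075.
Deadweight loss = ½ × 6.2441 × 53.075 = 165.70.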